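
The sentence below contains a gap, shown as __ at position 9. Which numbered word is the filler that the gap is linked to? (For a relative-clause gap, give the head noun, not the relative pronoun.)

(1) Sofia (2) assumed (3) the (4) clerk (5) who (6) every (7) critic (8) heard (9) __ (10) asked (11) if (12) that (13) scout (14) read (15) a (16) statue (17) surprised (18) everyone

The gap at 9 is the subject of "asked", inside a relative clause.
The relative pronoun is "who" (word 5); it is bound by the head noun immediately before it.
Its filler is the head noun "clerk", at word 4.

4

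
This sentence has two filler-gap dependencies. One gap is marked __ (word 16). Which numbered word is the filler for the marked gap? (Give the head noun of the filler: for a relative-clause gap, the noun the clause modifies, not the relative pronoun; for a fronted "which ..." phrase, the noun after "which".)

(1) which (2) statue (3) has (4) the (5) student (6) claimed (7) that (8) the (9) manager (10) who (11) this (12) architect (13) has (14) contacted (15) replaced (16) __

2

The marked gap is the direct object of "replaced".
Its filler is the fronted wh-phrase "which statue", at word 2.
(The other dependency links word 9 to a gap after word 14.)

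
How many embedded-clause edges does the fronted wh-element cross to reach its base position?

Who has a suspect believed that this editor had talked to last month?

"who" is extracted from the PP object of "talked".
Boundaries crossed, outermost first: [that] — 1 in total.

1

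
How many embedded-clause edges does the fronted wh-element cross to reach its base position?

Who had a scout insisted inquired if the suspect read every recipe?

1

"who" is extracted from the subject of "inquired".
Boundaries crossed, outermost first: [Ø] — 1 in total.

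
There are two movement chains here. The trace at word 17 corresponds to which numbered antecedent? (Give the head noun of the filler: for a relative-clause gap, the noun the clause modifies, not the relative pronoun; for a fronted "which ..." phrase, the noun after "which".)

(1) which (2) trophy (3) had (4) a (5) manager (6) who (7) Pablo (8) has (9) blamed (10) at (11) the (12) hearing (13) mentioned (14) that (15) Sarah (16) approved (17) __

The marked gap is the direct object of "approved".
Its filler is the fronted wh-phrase "which trophy", at word 2.
(The other dependency links word 5 to a gap after word 9.)

2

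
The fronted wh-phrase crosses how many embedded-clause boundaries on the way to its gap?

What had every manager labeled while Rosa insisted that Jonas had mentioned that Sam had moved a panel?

0

"what" originates inside the matrix clause — no clause boundary is crossed.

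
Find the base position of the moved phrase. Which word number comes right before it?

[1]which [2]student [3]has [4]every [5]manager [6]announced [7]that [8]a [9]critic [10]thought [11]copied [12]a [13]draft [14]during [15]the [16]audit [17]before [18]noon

10

The displaced element is "which student" (word 2).
It is linked across 2 clause boundaries (that → Ø).
It functions as the subject of "copied", so the gap sits immediately after word 10 ("thought").
Base order: Every manager has announced that a critic thought which student copied a draft during the audit before noon.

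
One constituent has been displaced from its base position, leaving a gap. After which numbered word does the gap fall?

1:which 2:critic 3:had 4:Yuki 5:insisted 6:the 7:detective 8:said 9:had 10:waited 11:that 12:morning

8

The displaced element is "which critic" (word 2).
It is linked across 2 clause boundaries (Ø → Ø).
It functions as the subject of "waited", so the gap sits immediately after word 8 ("said").
Base order: Yuki had insisted the detective said that which critic had waited that morning.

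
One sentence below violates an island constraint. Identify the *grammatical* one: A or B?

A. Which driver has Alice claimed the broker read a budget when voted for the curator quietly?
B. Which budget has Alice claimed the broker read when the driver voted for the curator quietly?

In A, the wh-phrase is extracted from inside an adjunct island (introduced by "when"), which blocks movement.
In B, the extraction path crosses only that-complement boundaries, which are transparent.
So B is grammatical.

B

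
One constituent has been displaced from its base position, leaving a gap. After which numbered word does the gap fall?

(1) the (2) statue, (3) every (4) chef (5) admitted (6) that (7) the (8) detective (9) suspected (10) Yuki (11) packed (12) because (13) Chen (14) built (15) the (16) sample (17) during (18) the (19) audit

The displaced element is "the statue" (word 2).
It is linked across 2 clause boundaries (that → Ø).
It functions as the direct object of "packed", so the gap sits immediately after word 11 ("packed").
Base order: Every chef admitted that the detective suspected Yuki packed the statue because Chen built the sample during the audit.

11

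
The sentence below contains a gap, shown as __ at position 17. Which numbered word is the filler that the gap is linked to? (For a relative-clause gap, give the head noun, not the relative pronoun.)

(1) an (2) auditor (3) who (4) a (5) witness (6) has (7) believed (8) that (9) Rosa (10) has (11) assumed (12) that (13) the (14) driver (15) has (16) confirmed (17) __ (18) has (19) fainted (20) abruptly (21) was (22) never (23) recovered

2

The gap at 17 is the subject of "fainted", inside a relative clause.
The relative pronoun is "who" (word 3); it is bound by the head noun immediately before it.
Its filler is the head noun "auditor", at word 2.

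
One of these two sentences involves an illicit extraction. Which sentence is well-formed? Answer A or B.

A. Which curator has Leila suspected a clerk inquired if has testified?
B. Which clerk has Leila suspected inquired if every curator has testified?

In A, the wh-phrase is extracted from inside a wh-island (introduced by "if"), which blocks movement.
In B, the extraction path crosses only that-complement boundaries, which are transparent.
So B is grammatical.

B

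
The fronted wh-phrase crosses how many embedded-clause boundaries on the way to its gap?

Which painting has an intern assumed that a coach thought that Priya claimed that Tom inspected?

3

"which painting" is extracted from the object of "inspected".
Boundaries crossed, outermost first: [that], [that], [that] — 3 in total.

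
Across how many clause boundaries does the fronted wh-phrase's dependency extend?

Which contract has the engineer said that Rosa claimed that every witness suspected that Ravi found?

"which contract" is extracted from the object of "found".
Boundaries crossed, outermost first: [that], [that], [that] — 3 in total.

3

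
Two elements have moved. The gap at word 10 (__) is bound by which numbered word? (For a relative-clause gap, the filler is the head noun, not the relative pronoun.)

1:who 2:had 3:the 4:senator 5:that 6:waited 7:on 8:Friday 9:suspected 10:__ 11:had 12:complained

The marked gap is the subject of "complained".
Its filler is the fronted wh-phrase "who", at word 1.
(The other dependency links word 4 to a gap after word 5.)

1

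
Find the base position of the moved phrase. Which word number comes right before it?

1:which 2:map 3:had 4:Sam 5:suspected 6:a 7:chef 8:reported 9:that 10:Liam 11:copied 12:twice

11

The displaced element is "which map" (word 2).
It is linked across 2 clause boundaries (Ø → that).
It functions as the direct object of "copied", so the gap sits immediately after word 11 ("copied").
Base order: Sam had suspected a chef reported that Liam copied which map twice.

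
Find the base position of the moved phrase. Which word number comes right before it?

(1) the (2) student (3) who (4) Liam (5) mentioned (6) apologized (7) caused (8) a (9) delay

The displaced element is "the student" (word 2).
It is linked across 1 clause boundary (Ø).
It functions as the subject of "apologized", so the gap sits immediately after word 5 ("mentioned").
Base order: Liam mentioned the student apologized.

5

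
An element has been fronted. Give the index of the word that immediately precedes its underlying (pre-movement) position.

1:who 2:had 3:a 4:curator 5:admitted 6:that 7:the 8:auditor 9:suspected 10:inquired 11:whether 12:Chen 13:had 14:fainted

9

The displaced element is "who" (word 1).
It is linked across 2 clause boundaries (that → Ø).
It functions as the subject of "inquired", so the gap sits immediately after word 9 ("suspected").
Base order: A curator had admitted that the auditor suspected that who inquired whether Chen had fainted.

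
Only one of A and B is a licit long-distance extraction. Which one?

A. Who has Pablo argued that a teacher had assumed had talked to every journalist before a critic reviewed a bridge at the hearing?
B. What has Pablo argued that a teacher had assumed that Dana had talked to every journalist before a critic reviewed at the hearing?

In B, the wh-phrase is extracted from inside an adjunct island (introduced by "before"), which blocks movement.
In A, the extraction path crosses only that-complement boundaries, which are transparent.
So A is grammatical.

A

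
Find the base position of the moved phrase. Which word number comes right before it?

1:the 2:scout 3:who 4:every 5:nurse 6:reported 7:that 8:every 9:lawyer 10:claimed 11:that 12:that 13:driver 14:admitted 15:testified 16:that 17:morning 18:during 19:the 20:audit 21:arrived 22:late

The displaced element is "the scout" (word 2).
It is linked across 3 clause boundaries (that → that → Ø).
It functions as the subject of "testified", so the gap sits immediately after word 14 ("admitted").
Base order: Every nurse reported that every lawyer claimed that that driver admitted the scout testified that morning during the audit.

14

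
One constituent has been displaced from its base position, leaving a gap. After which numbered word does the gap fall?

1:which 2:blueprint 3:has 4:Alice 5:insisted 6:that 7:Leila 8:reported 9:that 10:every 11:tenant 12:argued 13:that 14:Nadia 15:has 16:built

The displaced element is "which blueprint" (word 2).
It is linked across 3 clause boundaries (that → that → that).
It functions as the direct object of "built", so the gap sits immediately after word 16 ("built").
Base order: Alice has insisted that Leila reported that every tenant argued that Nadia has built which blueprint.

16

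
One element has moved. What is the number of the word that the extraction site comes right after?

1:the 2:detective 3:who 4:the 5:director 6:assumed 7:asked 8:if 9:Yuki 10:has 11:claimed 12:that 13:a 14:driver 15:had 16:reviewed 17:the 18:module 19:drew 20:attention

6

The displaced element is "the detective" (word 2).
It is linked across 1 clause boundary (Ø).
It functions as the subject of "asked", so the gap sits immediately after word 6 ("assumed").
Base order: The director assumed the detective asked if Yuki has claimed that a driver had reviewed the module.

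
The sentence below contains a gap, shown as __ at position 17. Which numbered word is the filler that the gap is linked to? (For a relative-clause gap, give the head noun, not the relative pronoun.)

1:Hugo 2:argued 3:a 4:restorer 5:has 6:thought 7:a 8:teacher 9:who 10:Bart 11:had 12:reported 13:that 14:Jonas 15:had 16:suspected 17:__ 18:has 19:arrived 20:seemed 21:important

8

The gap at 17 is the subject of "arrived", inside a relative clause.
The relative pronoun is "who" (word 9); it is bound by the head noun immediately before it.
Its filler is the head noun "teacher", at word 8.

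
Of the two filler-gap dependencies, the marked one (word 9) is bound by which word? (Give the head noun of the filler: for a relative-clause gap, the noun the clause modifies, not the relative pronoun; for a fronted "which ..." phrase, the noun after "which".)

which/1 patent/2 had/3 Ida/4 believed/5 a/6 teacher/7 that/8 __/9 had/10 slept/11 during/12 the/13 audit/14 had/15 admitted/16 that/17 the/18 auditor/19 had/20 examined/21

7

The marked gap is inside the relative clause, the subject of "slept".
Its filler is the head noun "teacher" (via "that"), at word 7.
(The other dependency links word 2 to a gap after word 21.)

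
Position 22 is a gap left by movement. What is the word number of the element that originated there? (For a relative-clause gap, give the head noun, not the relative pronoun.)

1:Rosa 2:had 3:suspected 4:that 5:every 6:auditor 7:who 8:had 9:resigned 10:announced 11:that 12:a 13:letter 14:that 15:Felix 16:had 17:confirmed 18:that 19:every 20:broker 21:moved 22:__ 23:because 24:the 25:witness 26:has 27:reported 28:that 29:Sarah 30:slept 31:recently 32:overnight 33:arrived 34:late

13

The gap at 22 is the object of "moved", inside a relative clause.
The relative pronoun is "that" (word 14); it is bound by the head noun immediately before it.
Its filler is the head noun "letter", at word 13.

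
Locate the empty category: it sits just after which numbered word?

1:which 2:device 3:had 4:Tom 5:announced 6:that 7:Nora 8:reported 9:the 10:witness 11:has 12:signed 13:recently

The displaced element is "which device" (word 2).
It is linked across 2 clause boundaries (that → Ø).
It functions as the direct object of "signed", so the gap sits immediately after word 12 ("signed").
Base order: Tom had announced that Nora reported the witness has signed which device recently.

12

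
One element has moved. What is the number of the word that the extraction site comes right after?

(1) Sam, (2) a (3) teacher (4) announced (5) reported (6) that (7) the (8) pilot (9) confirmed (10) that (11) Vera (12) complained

The displaced element is "Sam" (word 1).
It is linked across 1 clause boundary (Ø).
It functions as the subject of "reported", so the gap sits immediately after word 4 ("announced").
Base order: A teacher announced Sam reported that the pilot confirmed that Vera complained.

4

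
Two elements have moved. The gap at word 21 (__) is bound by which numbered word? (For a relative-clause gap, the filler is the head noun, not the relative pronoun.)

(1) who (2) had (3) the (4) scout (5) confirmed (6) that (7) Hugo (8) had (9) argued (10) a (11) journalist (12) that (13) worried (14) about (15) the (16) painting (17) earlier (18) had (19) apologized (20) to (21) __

The marked gap is the object of the preposition "to" of "apologized".
Its filler is the fronted wh-phrase "who", at word 1.
(The other dependency links word 11 to a gap after word 12.)

1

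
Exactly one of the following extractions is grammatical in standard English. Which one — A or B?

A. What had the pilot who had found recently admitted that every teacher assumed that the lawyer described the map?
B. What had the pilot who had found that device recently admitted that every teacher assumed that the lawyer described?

B

In A, the wh-phrase is extracted from inside a complex-NP island (relative clause) (introduced by "who"), which blocks movement.
In B, the extraction path crosses only that-complement boundaries, which are transparent.
So B is grammatical.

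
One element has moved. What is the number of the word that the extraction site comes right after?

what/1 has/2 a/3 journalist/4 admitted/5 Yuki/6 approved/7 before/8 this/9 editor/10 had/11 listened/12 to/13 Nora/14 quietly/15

7

The displaced element is "what" (word 1).
It is linked across 1 clause boundary (Ø).
It functions as the direct object of "approved", so the gap sits immediately after word 7 ("approved").
Base order: A journalist has admitted Yuki approved what before this editor had listened to Nora quietly.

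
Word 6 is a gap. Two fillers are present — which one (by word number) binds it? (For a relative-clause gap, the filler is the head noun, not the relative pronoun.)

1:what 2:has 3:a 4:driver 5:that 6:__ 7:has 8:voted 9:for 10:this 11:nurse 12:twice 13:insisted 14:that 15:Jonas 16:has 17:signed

4

The marked gap is inside the relative clause, the subject of "voted".
Its filler is the head noun "driver" (via "that"), at word 4.
(The other dependency links word 1 to a gap after word 17.)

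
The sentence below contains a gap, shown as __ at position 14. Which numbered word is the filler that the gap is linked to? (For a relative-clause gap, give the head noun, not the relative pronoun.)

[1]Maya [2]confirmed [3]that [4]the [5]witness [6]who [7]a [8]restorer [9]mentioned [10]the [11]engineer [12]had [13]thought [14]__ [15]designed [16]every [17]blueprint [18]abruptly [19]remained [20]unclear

5

The gap at 14 is the subject of "designed", inside a relative clause.
The relative pronoun is "who" (word 6); it is bound by the head noun immediately before it.
Its filler is the head noun "witness", at word 5.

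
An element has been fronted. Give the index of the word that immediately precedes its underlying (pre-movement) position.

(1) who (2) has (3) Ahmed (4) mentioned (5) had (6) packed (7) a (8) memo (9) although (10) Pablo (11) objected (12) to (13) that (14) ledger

4

The displaced element is "who" (word 1).
It is linked across 1 clause boundary (Ø).
It functions as the subject of "packed", so the gap sits immediately after word 4 ("mentioned").
Base order: Ahmed has mentioned that who had packed a memo although Pablo objected to that ledger.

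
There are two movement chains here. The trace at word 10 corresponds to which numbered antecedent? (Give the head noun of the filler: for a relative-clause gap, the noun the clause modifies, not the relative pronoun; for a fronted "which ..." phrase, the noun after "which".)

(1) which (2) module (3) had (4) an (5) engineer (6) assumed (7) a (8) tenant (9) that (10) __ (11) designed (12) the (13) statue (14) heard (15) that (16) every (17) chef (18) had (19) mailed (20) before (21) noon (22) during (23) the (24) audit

The marked gap is inside the relative clause, the subject of "designed".
Its filler is the head noun "tenant" (via "that"), at word 8.
(The other dependency links word 2 to a gap after word 19.)

8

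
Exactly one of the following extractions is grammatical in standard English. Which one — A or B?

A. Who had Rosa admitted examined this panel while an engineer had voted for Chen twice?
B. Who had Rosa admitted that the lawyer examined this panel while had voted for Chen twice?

In B, the wh-phrase is extracted from inside an adjunct island (introduced by "while"), which blocks movement.
In A, the extraction path crosses only that-complement boundaries, which are transparent.
So A is grammatical.

A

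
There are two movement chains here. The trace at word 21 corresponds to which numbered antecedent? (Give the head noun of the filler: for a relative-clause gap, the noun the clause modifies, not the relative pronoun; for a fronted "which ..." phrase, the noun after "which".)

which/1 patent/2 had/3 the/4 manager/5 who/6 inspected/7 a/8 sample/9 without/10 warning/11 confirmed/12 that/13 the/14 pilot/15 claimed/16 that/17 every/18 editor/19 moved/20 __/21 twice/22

2

The marked gap is the direct object of "moved".
Its filler is the fronted wh-phrase "which patent", at word 2.
(The other dependency links word 5 to a gap after word 6.)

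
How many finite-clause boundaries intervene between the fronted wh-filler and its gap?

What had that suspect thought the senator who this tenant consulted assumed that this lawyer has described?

"what" is extracted from the object of "described".
Boundaries crossed, outermost first: [Ø], [that] — 2 in total.

2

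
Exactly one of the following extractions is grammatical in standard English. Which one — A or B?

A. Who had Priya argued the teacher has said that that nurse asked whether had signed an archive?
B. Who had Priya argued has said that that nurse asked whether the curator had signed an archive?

B

In A, the wh-phrase is extracted from inside a wh-island (introduced by "whether"), which blocks movement.
In B, the extraction path crosses only that-complement boundaries, which are transparent.
So B is grammatical.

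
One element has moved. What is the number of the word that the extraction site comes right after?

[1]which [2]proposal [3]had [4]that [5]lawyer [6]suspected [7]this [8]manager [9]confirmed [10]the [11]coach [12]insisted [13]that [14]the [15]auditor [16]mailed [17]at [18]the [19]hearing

16

The displaced element is "which proposal" (word 2).
It is linked across 3 clause boundaries (Ø → Ø → that).
It functions as the direct object of "mailed", so the gap sits immediately after word 16 ("mailed").
Base order: That lawyer had suspected this manager confirmed the coach insisted that the auditor mailed which proposal at the hearing.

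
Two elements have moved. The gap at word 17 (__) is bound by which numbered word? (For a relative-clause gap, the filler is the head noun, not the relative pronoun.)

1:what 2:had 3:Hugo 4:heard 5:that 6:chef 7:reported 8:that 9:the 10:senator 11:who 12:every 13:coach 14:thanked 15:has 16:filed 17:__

The marked gap is the direct object of "filed".
Its filler is the fronted wh-phrase "what", at word 1.
(The other dependency links word 10 to a gap after word 14.)

1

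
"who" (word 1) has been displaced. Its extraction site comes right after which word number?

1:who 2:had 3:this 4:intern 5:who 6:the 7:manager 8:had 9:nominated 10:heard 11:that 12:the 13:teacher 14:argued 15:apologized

14

The displaced element is "who" (word 1).
It is linked across 2 clause boundaries (that → Ø).
It functions as the subject of "apologized", so the gap sits immediately after word 14 ("argued").
Base order: This intern who the manager had nominated had heard that the teacher argued that who apologized.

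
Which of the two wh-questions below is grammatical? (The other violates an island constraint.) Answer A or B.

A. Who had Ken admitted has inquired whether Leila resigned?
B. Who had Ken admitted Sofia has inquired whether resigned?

In B, the wh-phrase is extracted from inside a wh-island (introduced by "whether"), which blocks movement.
In A, the extraction path crosses only that-complement boundaries, which are transparent.
So A is grammatical.

A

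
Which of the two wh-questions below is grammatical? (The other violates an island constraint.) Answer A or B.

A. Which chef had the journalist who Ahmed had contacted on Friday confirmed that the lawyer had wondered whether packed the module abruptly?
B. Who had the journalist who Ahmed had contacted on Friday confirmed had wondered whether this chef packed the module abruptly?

B

In A, the wh-phrase is extracted from inside a wh-island (introduced by "whether"), which blocks movement.
In B, the extraction path crosses only that-complement boundaries, which are transparent.
So B is grammatical.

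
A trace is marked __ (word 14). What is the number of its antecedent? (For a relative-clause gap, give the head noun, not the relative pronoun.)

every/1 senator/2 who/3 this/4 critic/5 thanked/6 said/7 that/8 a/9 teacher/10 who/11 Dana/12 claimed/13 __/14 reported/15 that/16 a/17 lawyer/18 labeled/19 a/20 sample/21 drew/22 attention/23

The gap at 14 is the subject of "reported", inside a relative clause.
The relative pronoun is "who" (word 11); it is bound by the head noun immediately before it.
Its filler is the head noun "teacher", at word 10.

10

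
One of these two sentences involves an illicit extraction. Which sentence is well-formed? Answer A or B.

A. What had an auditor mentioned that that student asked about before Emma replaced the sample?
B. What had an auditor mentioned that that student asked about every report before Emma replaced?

A

In B, the wh-phrase is extracted from inside an adjunct island (introduced by "before"), which blocks movement.
In A, the extraction path crosses only that-complement boundaries, which are transparent.
So A is grammatical.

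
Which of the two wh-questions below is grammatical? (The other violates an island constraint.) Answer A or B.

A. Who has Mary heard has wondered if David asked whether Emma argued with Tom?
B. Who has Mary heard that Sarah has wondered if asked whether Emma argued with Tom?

A

In B, the wh-phrase is extracted from inside a wh-island (introduced by "if"), which blocks movement.
In A, the extraction path crosses only that-complement boundaries, which are transparent.
So A is grammatical.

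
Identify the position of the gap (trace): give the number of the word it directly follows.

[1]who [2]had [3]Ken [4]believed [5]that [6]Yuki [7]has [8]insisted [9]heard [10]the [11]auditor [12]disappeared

8

The displaced element is "who" (word 1).
It is linked across 2 clause boundaries (that → Ø).
It functions as the subject of "heard", so the gap sits immediately after word 8 ("insisted").
Base order: Ken had believed that Yuki has insisted who heard the auditor disappeared.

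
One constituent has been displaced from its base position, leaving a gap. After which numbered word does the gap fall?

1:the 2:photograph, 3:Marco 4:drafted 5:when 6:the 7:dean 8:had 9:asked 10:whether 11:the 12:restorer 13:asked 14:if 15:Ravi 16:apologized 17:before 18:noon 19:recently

The displaced element is "the photograph" (word 2).
It functions as the direct object of "drafted", so the gap sits immediately after word 4 ("drafted").
Base order: Marco drafted the photograph when the dean had asked whether the restorer asked if Ravi apologized before noon recently.

4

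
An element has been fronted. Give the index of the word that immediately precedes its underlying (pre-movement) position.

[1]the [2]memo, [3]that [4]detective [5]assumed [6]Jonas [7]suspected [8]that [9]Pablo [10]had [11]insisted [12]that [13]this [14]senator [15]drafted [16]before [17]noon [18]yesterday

The displaced element is "the memo" (word 2).
It is linked across 3 clause boundaries (Ø → that → that).
It functions as the direct object of "drafted", so the gap sits immediately after word 15 ("drafted").
Base order: That detective assumed Jonas suspected that Pablo had insisted that this senator drafted the memo before noon yesterday.

15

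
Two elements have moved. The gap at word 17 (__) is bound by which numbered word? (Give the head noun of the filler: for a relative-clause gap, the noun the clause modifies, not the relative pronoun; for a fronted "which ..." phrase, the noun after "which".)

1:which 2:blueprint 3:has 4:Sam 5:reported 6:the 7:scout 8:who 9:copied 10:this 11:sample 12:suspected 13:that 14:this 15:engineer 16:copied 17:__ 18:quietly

The marked gap is the direct object of "copied".
Its filler is the fronted wh-phrase "which blueprint", at word 2.
(The other dependency links word 7 to a gap after word 8.)

2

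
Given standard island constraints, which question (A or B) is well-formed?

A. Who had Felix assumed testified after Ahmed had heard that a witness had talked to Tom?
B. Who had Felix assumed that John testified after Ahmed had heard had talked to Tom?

In B, the wh-phrase is extracted from inside an adjunct island (introduced by "after"), which blocks movement.
In A, the extraction path crosses only that-complement boundaries, which are transparent.
So A is grammatical.

A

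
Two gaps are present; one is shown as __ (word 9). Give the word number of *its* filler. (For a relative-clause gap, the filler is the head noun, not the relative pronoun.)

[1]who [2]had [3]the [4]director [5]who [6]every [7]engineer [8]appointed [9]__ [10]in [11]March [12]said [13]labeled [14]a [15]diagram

4

The marked gap is inside the relative clause, the direct object of "appointed".
Its filler is the head noun "director" (via "who"), at word 4.
(The other dependency links word 1 to a gap after word 12.)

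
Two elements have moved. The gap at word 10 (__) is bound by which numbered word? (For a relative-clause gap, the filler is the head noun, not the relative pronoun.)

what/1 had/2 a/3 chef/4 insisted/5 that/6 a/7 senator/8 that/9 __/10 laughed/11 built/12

8

The marked gap is inside the relative clause, the subject of "laughed".
Its filler is the head noun "senator" (via "that"), at word 8.
(The other dependency links word 1 to a gap after word 12.)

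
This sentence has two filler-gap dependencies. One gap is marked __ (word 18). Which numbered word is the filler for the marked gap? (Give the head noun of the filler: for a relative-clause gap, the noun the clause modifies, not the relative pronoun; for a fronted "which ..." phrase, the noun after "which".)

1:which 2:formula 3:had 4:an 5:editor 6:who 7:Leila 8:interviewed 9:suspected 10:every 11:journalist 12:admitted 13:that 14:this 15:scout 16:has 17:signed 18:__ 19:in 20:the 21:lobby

2

The marked gap is the direct object of "signed".
Its filler is the fronted wh-phrase "which formula", at word 2.
(The other dependency links word 5 to a gap after word 8.)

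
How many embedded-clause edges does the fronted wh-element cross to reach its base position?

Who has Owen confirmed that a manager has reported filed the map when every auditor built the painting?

"who" is extracted from the subject of "filed".
Boundaries crossed, outermost first: [that], [Ø] — 2 in total.

2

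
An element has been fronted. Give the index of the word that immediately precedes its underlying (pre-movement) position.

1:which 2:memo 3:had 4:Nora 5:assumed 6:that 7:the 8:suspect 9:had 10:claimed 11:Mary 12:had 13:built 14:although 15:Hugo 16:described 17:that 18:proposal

13

The displaced element is "which memo" (word 2).
It is linked across 2 clause boundaries (that → Ø).
It functions as the direct object of "built", so the gap sits immediately after word 13 ("built").
Base order: Nora had assumed that the suspect had claimed Mary had built which memo although Hugo described that proposal.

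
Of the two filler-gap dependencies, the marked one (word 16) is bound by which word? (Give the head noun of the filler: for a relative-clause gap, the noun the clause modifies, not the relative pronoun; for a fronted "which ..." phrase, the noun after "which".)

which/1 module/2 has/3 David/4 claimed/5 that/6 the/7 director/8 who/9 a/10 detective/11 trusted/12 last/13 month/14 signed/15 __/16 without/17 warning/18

2

The marked gap is the direct object of "signed".
Its filler is the fronted wh-phrase "which module", at word 2.
(The other dependency links word 8 to a gap after word 12.)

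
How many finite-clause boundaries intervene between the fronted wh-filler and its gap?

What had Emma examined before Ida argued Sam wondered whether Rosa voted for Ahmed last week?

"what" originates inside the matrix clause — no clause boundary is crossed.

0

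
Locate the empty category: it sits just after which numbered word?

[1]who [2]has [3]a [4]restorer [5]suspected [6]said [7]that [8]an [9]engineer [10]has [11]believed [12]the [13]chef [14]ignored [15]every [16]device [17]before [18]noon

The displaced element is "who" (word 1).
It is linked across 1 clause boundary (Ø).
It functions as the subject of "said", so the gap sits immediately after word 5 ("suspected").
Base order: A restorer has suspected who said that an engineer has believed the chef ignored every device before noon.

5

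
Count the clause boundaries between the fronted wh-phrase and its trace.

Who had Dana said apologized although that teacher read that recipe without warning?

"who" is extracted from the subject of "apologized".
Boundaries crossed, outermost first: [Ø] — 1 in total.

1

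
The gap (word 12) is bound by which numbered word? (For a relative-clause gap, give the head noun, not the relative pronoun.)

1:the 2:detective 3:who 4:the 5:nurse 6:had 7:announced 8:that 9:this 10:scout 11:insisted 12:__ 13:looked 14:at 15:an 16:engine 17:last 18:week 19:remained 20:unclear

The gap at 12 is the subject of "looked", inside a relative clause.
The relative pronoun is "who" (word 3); it is bound by the head noun immediately before it.
Its filler is the head noun "detective", at word 2.

2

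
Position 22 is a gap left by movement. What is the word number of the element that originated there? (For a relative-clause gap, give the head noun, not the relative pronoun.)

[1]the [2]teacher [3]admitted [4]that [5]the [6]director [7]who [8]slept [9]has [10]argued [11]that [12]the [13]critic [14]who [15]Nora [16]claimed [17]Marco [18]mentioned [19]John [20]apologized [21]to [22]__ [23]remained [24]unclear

The gap at 22 is the prepositional object of "apologized", inside a relative clause.
The relative pronoun is "who" (word 14); it is bound by the head noun immediately before it.
Its filler is the head noun "critic", at word 13.

13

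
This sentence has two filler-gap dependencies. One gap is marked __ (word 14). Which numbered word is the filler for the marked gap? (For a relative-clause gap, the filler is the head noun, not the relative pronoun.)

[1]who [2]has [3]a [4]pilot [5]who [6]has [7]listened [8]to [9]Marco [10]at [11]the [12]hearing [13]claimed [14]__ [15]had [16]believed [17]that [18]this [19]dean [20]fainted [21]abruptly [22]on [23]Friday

The marked gap is the subject of "believed".
Its filler is the fronted wh-phrase "who", at word 1.
(The other dependency links word 4 to a gap after word 5.)

1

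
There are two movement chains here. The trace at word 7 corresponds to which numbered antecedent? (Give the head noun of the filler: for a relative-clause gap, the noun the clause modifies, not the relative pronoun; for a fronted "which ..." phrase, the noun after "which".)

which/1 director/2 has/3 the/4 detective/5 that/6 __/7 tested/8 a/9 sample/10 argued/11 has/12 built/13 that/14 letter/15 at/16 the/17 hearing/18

5

The marked gap is inside the relative clause, the subject of "tested".
Its filler is the head noun "detective" (via "that"), at word 5.
(The other dependency links word 2 to a gap after word 11.)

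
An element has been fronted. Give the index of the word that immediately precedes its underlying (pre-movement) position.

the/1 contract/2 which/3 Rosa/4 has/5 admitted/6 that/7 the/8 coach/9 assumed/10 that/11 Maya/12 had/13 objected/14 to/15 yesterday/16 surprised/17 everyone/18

15

The displaced element is "the contract" (word 2).
It is linked across 2 clause boundaries (that → that).
It functions as the object of the preposition "to" of "objected", so the gap sits immediately after word 15 ("to").
Base order: Rosa has admitted that the coach assumed that Maya had objected to the contract yesterday.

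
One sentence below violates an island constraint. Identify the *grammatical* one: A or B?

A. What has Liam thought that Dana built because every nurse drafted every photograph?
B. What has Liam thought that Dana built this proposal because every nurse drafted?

A

In B, the wh-phrase is extracted from inside an adjunct island (introduced by "because"), which blocks movement.
In A, the extraction path crosses only that-complement boundaries, which are transparent.
So A is grammatical.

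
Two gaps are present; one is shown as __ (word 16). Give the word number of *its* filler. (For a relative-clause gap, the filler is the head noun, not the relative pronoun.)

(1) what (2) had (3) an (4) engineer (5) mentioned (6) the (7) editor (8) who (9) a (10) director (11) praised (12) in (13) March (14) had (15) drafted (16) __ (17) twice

1

The marked gap is the direct object of "drafted".
Its filler is the fronted wh-phrase "what", at word 1.
(The other dependency links word 7 to a gap after word 11.)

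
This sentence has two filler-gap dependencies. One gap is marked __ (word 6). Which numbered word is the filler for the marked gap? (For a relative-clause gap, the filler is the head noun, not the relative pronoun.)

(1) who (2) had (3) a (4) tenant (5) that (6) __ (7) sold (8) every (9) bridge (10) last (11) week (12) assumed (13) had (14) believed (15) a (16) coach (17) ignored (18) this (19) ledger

4

The marked gap is inside the relative clause, the subject of "sold".
Its filler is the head noun "tenant" (via "that"), at word 4.
(The other dependency links word 1 to a gap after word 12.)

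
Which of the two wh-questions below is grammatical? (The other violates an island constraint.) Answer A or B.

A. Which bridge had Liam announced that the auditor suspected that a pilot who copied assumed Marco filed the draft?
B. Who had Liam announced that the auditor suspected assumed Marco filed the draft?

B

In A, the wh-phrase is extracted from inside a complex-NP island (relative clause) (introduced by "who"), which blocks movement.
In B, the extraction path crosses only that-complement boundaries, which are transparent.
So B is grammatical.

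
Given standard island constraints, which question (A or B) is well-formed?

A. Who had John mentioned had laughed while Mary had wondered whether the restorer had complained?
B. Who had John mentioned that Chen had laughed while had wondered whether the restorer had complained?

In B, the wh-phrase is extracted from inside an adjunct island (introduced by "while"), which blocks movement.
In A, the extraction path crosses only that-complement boundaries, which are transparent.
So A is grammatical.

A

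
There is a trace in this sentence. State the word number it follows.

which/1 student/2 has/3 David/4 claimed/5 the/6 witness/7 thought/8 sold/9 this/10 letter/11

8

The displaced element is "which student" (word 2).
It is linked across 2 clause boundaries (Ø → Ø).
It functions as the subject of "sold", so the gap sits immediately after word 8 ("thought").
Base order: David has claimed the witness thought that which student sold this letter.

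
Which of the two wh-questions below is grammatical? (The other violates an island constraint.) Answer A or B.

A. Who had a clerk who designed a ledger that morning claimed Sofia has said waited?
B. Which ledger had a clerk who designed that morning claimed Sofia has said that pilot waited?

A

In B, the wh-phrase is extracted from inside a complex-NP island (relative clause) (introduced by "who"), which blocks movement.
In A, the extraction path crosses only that-complement boundaries, which are transparent.
So A is grammatical.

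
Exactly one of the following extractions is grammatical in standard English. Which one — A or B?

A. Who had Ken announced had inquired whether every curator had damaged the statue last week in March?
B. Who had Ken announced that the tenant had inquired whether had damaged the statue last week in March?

In B, the wh-phrase is extracted from inside a wh-island (introduced by "whether"), which blocks movement.
In A, the extraction path crosses only that-complement boundaries, which are transparent.
So A is grammatical.

A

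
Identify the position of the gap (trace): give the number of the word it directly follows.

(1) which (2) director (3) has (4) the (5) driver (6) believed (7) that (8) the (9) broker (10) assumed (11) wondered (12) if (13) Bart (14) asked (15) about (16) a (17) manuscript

The displaced element is "which director" (word 2).
It is linked across 2 clause boundaries (that → Ø).
It functions as the subject of "wondered", so the gap sits immediately after word 10 ("assumed").
Base order: The driver has believed that the broker assumed that which director wondered if Bart asked about a manuscript.

10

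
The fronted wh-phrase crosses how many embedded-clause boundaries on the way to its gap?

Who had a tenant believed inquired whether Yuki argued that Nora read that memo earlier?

1

"who" is extracted from the subject of "inquired".
Boundaries crossed, outermost first: [Ø] — 1 in total.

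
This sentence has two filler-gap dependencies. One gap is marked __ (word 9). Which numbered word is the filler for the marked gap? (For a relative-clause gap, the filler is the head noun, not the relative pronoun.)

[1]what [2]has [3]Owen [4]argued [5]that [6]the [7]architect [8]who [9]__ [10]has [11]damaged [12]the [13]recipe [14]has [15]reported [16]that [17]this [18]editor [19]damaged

7

The marked gap is inside the relative clause, the subject of "damaged".
Its filler is the head noun "architect" (via "who"), at word 7.
(The other dependency links word 1 to a gap after word 19.)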